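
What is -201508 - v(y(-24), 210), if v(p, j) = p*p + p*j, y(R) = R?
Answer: -197044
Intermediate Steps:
v(p, j) = p² + j*p
-201508 - v(y(-24), 210) = -201508 - (-24)*(210 - 24) = -201508 - (-24)*186 = -201508 - 1*(-4464) = -201508 + 4464 = -197044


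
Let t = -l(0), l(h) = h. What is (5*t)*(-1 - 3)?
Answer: 0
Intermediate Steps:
t = 0 (t = -1*0 = 0)
(5*t)*(-1 - 3) = (5*0)*(-1 - 3) = 0*(-4) = 0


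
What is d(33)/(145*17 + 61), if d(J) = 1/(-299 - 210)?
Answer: -1/1285734 ≈ -7.7777e-7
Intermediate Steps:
d(J) = -1/509 (d(J) = 1/(-509) = -1/509)
d(33)/(145*17 + 61) = -1/(509*(145*17 + 61)) = -1/(509*(2465 + 61)) = -1/509/2526 = -1/509*1/2526 = -1/1285734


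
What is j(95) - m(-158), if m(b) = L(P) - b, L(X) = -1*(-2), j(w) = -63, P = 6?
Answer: -223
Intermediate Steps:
L(X) = 2
m(b) = 2 - b
j(95) - m(-158) = -63 - (2 - 1*(-158)) = -63 - (2 + 158) = -63 - 1*160 = -63 - 160 = -223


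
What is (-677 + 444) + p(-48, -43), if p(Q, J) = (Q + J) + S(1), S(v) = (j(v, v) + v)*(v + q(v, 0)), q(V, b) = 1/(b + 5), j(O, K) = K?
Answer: -1608/5 ≈ -321.60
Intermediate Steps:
q(V, b) = 1/(5 + b)
S(v) = 2*v*(1/5 + v) (S(v) = (v + v)*(v + 1/(5 + 0)) = (2*v)*(v + 1/5) = (2*v)*(1/5 + v) = 2*v*(1/5 + v))
p(Q, J) = 12/5 + J + Q (p(Q, J) = (Q + J) + (2/5)*1*(1 + 5*1) = (J + Q) + (2/5)*1*(1 + 5) = (J + Q) + (2/5)*1*6 = (J + Q) + 12/5 = 12/5 + J + Q)
(-677 + 444) + p(-48, -43) = (-677 + 444) + (12/5 - 43 - 48) = -233 - 443/5 = -1608/5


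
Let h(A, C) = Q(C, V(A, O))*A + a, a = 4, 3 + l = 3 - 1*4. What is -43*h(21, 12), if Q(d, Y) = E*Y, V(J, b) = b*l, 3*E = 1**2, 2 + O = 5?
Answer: 3440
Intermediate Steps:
O = 3 (O = -2 + 5 = 3)
l = -4 (l = -3 + (3 - 1*4) = -3 + (3 - 4) = -3 - 1 = -4)
E = 1/3 (E = (1/3)*1**2 = (1/3)*1 = 1/3 ≈ 0.33333)
V(J, b) = -4*b (V(J, b) = b*(-4) = -4*b)
Q(d, Y) = Y/3
h(A, C) = 4 - 4*A (h(A, C) = ((-4*3)/3)*A + 4 = ((1/3)*(-12))*A + 4 = -4*A + 4 = 4 - 4*A)
-43*h(21, 12) = -43*(4 - 4*21) = -43*(4 - 84) = -43*(-80) = 3440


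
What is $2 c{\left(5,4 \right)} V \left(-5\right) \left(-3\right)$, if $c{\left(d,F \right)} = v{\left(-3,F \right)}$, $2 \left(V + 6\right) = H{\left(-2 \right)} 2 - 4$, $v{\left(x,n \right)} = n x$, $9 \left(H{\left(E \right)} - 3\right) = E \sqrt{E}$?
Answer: $1800 + 80 i \sqrt{2} \approx 1800.0 + 113.14 i$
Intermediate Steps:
$H{\left(E \right)} = 3 + \frac{E^{\frac{3}{2}}}{9}$ ($H{\left(E \right)} = 3 + \frac{E \sqrt{E}}{9} = 3 + \frac{E^{\frac{3}{2}}}{9}$)
$V = -5 - \frac{2 i \sqrt{2}}{9}$ ($V = -6 + \frac{\left(3 + \frac{\left(-2\right)^{\frac{3}{2}}}{9}\right) 2 - 4}{2} = -6 + \frac{\left(3 + \frac{\left(-2\right) i \sqrt{2}}{9}\right) 2 - 4}{2} = -6 + \frac{\left(3 - \frac{2 i \sqrt{2}}{9}\right) 2 - 4}{2} = -6 + \frac{\left(6 - \frac{4 i \sqrt{2}}{9}\right) - 4}{2} = -6 + \frac{2 - \frac{4 i \sqrt{2}}{9}}{2} = -6 + \left(1 - \frac{2 i \sqrt{2}}{9}\right) = -5 - \frac{2 i \sqrt{2}}{9} \approx -5.0 - 0.31427 i$)
$c{\left(d,F \right)} = - 3 F$ ($c{\left(d,F \right)} = F \left(-3\right) = - 3 F$)
$2 c{\left(5,4 \right)} V \left(-5\right) \left(-3\right) = 2 \left(\left(-3\right) 4\right) \left(-5 - \frac{2 i \sqrt{2}}{9}\right) \left(-5\right) \left(-3\right) = 2 \left(-12\right) \left(25 + \frac{10 i \sqrt{2}}{9}\right) \left(-3\right) = - 24 \left(-75 - \frac{10 i \sqrt{2}}{3}\right) = 1800 + 80 i \sqrt{2}$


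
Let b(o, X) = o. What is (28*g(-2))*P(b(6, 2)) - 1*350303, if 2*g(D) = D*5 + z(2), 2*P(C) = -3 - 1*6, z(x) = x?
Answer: -349799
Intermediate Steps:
P(C) = -9/2 (P(C) = (-3 - 1*6)/2 = (-3 - 6)/2 = (½)*(-9) = -9/2)
g(D) = 1 + 5*D/2 (g(D) = (D*5 + 2)/2 = (5*D + 2)/2 = (2 + 5*D)/2 = 1 + 5*D/2)
(28*g(-2))*P(b(6, 2)) - 1*350303 = (28*(1 + (5/2)*(-2)))*(-9/2) - 1*350303 = (28*(1 - 5))*(-9/2) - 350303 = (28*(-4))*(-9/2) - 350303 = -112*(-9/2) - 350303 = 504 - 350303 = -349799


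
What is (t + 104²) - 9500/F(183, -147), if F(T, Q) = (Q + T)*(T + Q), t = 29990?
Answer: 13218769/324 ≈ 40799.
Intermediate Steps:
F(T, Q) = (Q + T)² (F(T, Q) = (Q + T)*(Q + T) = (Q + T)²)
(t + 104²) - 9500/F(183, -147) = (29990 + 104²) - 9500/(-147 + 183)² = (29990 + 10816) - 9500/(36²) = 40806 - 9500/1296 = 40806 - 9500*1/1296 = 40806 - 2375/324 = 13218769/324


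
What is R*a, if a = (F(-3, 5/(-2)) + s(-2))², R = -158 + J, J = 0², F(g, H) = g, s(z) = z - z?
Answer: -1422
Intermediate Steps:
s(z) = 0
J = 0
R = -158 (R = -158 + 0 = -158)
a = 9 (a = (-3 + 0)² = (-3)² = 9)
R*a = -158*9 = -1422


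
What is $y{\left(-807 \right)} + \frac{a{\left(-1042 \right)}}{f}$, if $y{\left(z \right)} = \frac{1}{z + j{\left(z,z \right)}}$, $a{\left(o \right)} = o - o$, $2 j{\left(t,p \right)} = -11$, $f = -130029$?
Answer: $- \frac{2}{1625} \approx -0.0012308$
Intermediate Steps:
$j{\left(t,p \right)} = - \frac{11}{2}$ ($j{\left(t,p \right)} = \frac{1}{2} \left(-11\right) = - \frac{11}{2}$)
$a{\left(o \right)} = 0$
$y{\left(z \right)} = \frac{1}{- \frac{11}{2} + z}$ ($y{\left(z \right)} = \frac{1}{z - \frac{11}{2}} = \frac{1}{- \frac{11}{2} + z}$)
$y{\left(-807 \right)} + \frac{a{\left(-1042 \right)}}{f} = \frac{2}{-11 + 2 \left(-807\right)} + \frac{0}{-130029} = \frac{2}{-11 - 1614} + 0 \left(- \frac{1}{130029}\right) = \frac{2}{-1625} + 0 = 2 \left(- \frac{1}{1625}\right) + 0 = - \frac{2}{1625} + 0 = - \frac{2}{1625}$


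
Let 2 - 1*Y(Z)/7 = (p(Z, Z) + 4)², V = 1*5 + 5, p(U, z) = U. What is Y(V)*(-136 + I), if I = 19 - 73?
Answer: 258020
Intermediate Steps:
V = 10 (V = 5 + 5 = 10)
Y(Z) = 14 - 7*(4 + Z)² (Y(Z) = 14 - 7*(Z + 4)² = 14 - 7*(4 + Z)²)
I = -54
Y(V)*(-136 + I) = (14 - 7*(4 + 10)²)*(-136 - 54) = (14 - 7*14²)*(-190) = (14 - 7*196)*(-190) = (14 - 1372)*(-190) = -1358*(-190) = 258020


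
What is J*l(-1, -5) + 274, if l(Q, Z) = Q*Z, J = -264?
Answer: -1046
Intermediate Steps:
J*l(-1, -5) + 274 = -(-264)*(-5) + 274 = -264*5 + 274 = -1320 + 274 = -1046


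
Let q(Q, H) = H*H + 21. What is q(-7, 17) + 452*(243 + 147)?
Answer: 176590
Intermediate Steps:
q(Q, H) = 21 + H² (q(Q, H) = H² + 21 = 21 + H²)
q(-7, 17) + 452*(243 + 147) = (21 + 17²) + 452*(243 + 147) = (21 + 289) + 452*390 = 310 + 176280 = 176590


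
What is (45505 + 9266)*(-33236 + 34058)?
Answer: 45021762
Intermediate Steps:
(45505 + 9266)*(-33236 + 34058) = 54771*822 = 45021762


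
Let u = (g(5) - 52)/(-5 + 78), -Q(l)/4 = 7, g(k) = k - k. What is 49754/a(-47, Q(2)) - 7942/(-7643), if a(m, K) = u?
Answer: -13879642011/198718 ≈ -69846.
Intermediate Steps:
g(k) = 0
Q(l) = -28 (Q(l) = -4*7 = -28)
u = -52/73 (u = (0 - 52)/(-5 + 78) = -52/73 ≈ -0.71233)
a(m, K) = -52/73
49754/a(-47, Q(2)) - 7942/(-7643) = 49754/(-52/73) - 7942/(-7643) = 49754*(-73/52) - 7942*(-1/7643) = -1816021/26 + 7942/7643 = -13879642011/198718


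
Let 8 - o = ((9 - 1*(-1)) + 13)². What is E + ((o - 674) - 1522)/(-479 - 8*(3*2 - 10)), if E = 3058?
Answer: 1369643/447 ≈ 3064.1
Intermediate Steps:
o = -521 (o = 8 - ((9 - 1*(-1)) + 13)² = 8 - ((9 + 1) + 13)² = 8 - (10 + 13)² = 8 - 1*23² = 8 - 1*529 = 8 - 529 = -521)
E + ((o - 674) - 1522)/(-479 - 8*(3*2 - 10)) = 3058 + ((-521 - 674) - 1522)/(-479 - 8*(3*2 - 10)) = 3058 + (-1195 - 1522)/(-479 - 8*(6 - 10)) = 3058 - 2717/(-479 - 8*(-4)) = 3058 - 2717/(-479 + 32) = 3058 - 2717/(-447) = 3058 - 2717*(-1/447) = 3058 + 2717/447 = 1369643/447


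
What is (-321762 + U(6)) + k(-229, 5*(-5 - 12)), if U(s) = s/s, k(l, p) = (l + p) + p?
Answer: -322160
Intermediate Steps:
k(l, p) = l + 2*p
U(s) = 1
(-321762 + U(6)) + k(-229, 5*(-5 - 12)) = (-321762 + 1) + (-229 + 2*(5*(-5 - 12))) = -321761 + (-229 + 2*(5*(-17))) = -321761 + (-229 + 2*(-85)) = -321761 + (-229 - 170) = -321761 - 399 = -322160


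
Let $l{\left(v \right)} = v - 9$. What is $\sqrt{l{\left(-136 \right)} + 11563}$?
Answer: $\sqrt{11418} \approx 106.85$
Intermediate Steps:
$l{\left(v \right)} = -9 + v$ ($l{\left(v \right)} = v - 9 = -9 + v$)
$\sqrt{l{\left(-136 \right)} + 11563} = \sqrt{\left(-9 - 136\right) + 11563} = \sqrt{-145 + 11563} = \sqrt{11418}$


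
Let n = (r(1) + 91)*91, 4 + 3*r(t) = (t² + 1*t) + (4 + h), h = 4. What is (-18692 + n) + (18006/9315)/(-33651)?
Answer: -1068790931297/104486355 ≈ -10229.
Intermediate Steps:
r(t) = 4/3 + t/3 + t²/3 (r(t) = -4/3 + ((t² + 1*t) + (4 + 4))/3 = -4/3 + ((t² + t) + 8)/3 = -4/3 + ((t + t²) + 8)/3 = -4/3 + (8 + t + t²)/3 = -4/3 + (8/3 + t/3 + t²/3) = 4/3 + t/3 + t²/3)
n = 8463 (n = ((4/3 + (⅓)*1 + (⅓)*1²) + 91)*91 = ((4/3 + ⅓ + (⅓)*1) + 91)*91 = ((4/3 + ⅓ + ⅓) + 91)*91 = (2 + 91)*91 = 93*91 = 8463)
(-18692 + n) + (18006/9315)/(-33651) = (-18692 + 8463) + (18006/9315)/(-33651) = -10229 + (18006*(1/9315))*(-1/33651) = -10229 + (6002/3105)*(-1/33651) = -10229 - 6002/104486355 = -1068790931297/104486355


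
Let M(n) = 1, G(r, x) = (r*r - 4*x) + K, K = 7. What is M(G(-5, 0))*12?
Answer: 12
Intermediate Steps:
G(r, x) = 7 + r**2 - 4*x (G(r, x) = (r*r - 4*x) + 7 = (r**2 - 4*x) + 7 = 7 + r**2 - 4*x)
M(G(-5, 0))*12 = 1*12 = 12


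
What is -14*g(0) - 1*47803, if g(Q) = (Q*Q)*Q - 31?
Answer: -47369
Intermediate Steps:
g(Q) = -31 + Q**3 (g(Q) = Q**2*Q - 31 = Q**3 - 31 = -31 + Q**3)
-14*g(0) - 1*47803 = -14*(-31 + 0**3) - 1*47803 = -14*(-31 + 0) - 47803 = -14*(-31) - 47803 = 434 - 47803 = -47369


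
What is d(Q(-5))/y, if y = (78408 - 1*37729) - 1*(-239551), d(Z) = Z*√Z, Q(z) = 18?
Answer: 9*√2/46705 ≈ 0.00027252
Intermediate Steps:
d(Z) = Z^(3/2)
y = 280230 (y = (78408 - 37729) + 239551 = 40679 + 239551 = 280230)
d(Q(-5))/y = 18^(3/2)/280230 = (54*√2)*(1/280230) = 9*√2/46705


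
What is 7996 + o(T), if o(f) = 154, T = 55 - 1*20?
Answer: 8150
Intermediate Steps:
T = 35 (T = 55 - 20 = 35)
7996 + o(T) = 7996 + 154 = 8150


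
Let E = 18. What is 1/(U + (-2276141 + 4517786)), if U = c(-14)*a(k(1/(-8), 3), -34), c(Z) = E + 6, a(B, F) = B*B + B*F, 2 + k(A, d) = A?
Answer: 8/17947899 ≈ 4.4573e-7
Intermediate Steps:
k(A, d) = -2 + A
a(B, F) = B**2 + B*F
c(Z) = 24 (c(Z) = 18 + 6 = 24)
U = 14739/8 (U = 24*((-2 + 1/(-8))*((-2 + 1/(-8)) - 34)) = 24*((-2 - 1/8)*((-2 - 1/8) - 34)) = 24*(-17*(-17/8 - 34)/8) = 24*(-17/8*(-289/8)) = 24*(4913/64) = 14739/8 ≈ 1842.4)
1/(U + (-2276141 + 4517786)) = 1/(14739/8 + (-2276141 + 4517786)) = 1/(14739/8 + 2241645) = 1/(17947899/8) = 8/17947899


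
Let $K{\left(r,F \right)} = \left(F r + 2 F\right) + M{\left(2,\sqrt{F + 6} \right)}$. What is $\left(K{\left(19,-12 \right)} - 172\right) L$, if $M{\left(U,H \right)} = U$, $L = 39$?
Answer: $-16458$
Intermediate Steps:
$K{\left(r,F \right)} = 2 + 2 F + F r$ ($K{\left(r,F \right)} = \left(F r + 2 F\right) + 2 = \left(2 F + F r\right) + 2 = 2 + 2 F + F r$)
$\left(K{\left(19,-12 \right)} - 172\right) L = \left(\left(2 + 2 \left(-12\right) - 228\right) - 172\right) 39 = \left(\left(2 - 24 - 228\right) - 172\right) 39 = \left(-250 - 172\right) 39 = \left(-422\right) 39 = -16458$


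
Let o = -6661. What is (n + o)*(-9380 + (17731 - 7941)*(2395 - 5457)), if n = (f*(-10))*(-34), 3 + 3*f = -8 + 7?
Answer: 639998881480/3 ≈ 2.1333e+11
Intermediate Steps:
f = -4/3 (f = -1 + (-8 + 7)/3 = -1 + (1/3)*(-1) = -1 - 1/3 = -4/3 ≈ -1.3333)
n = -1360/3 (n = -4/3*(-10)*(-34) = (40/3)*(-34) = -1360/3 ≈ -453.33)
(n + o)*(-9380 + (17731 - 7941)*(2395 - 5457)) = (-1360/3 - 6661)*(-9380 + (17731 - 7941)*(2395 - 5457)) = -21343*(-9380 + 9790*(-3062))/3 = -21343*(-9380 - 29976980)/3 = -21343/3*(-29986360) = 639998881480/3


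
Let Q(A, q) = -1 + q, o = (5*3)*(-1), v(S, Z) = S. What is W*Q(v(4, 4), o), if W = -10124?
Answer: 161984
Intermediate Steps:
o = -15 (o = 15*(-1) = -15)
W*Q(v(4, 4), o) = -10124*(-1 - 15) = -10124*(-16) = 161984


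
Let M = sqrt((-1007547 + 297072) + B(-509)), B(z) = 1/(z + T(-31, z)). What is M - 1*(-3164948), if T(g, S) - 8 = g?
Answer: 3164948 + I*sqrt(50270369233)/266 ≈ 3.1649e+6 + 842.9*I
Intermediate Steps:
T(g, S) = 8 + g
B(z) = 1/(-23 + z) (B(z) = 1/(z + (8 - 31)) = 1/(z - 23) = 1/(-23 + z))
M = I*sqrt(50270369233)/266 (M = sqrt((-1007547 + 297072) + 1/(-23 - 509)) = sqrt(-710475 + 1/(-532)) = sqrt(-710475 - 1/532) = sqrt(-377972701/532) = I*sqrt(50270369233)/266 ≈ 842.9*I)
M - 1*(-3164948) = I*sqrt(50270369233)/266 - 1*(-3164948) = I*sqrt(50270369233)/266 + 3164948 = 3164948 + I*sqrt(50270369233)/266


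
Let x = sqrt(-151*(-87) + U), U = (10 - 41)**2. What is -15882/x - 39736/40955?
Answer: -39736/40955 - 7941*sqrt(14098)/7049 ≈ -134.73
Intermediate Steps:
U = 961 (U = (-31)**2 = 961)
x = sqrt(14098) (x = sqrt(-151*(-87) + 961) = sqrt(13137 + 961) = sqrt(14098) ≈ 118.73)
-15882/x - 39736/40955 = -15882*sqrt(14098)/14098 - 39736/40955 = -7941*sqrt(14098)/7049 - 39736*1/40955 = -7941*sqrt(14098)/7049 - 39736/40955 = -39736/40955 - 7941*sqrt(14098)/7049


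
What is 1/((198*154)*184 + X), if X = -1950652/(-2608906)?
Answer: 1304453/7318671056510 ≈ 1.7824e-7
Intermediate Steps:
X = 975326/1304453 (X = -1950652*(-1/2608906) = 975326/1304453 ≈ 0.74769)
1/((198*154)*184 + X) = 1/((198*154)*184 + 975326/1304453) = 1/(30492*184 + 975326/1304453) = 1/(5610528 + 975326/1304453) = 1/(7318671056510/1304453) = 1304453/7318671056510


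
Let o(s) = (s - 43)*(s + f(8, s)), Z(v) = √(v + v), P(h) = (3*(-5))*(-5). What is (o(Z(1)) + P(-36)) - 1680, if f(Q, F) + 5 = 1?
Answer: -1431 - 47*√2 ≈ -1497.5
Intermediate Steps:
f(Q, F) = -4 (f(Q, F) = -5 + 1 = -4)
P(h) = 75 (P(h) = -15*(-5) = 75)
Z(v) = √2*√v (Z(v) = √(2*v) = √2*√v)
o(s) = (-43 + s)*(-4 + s) (o(s) = (s - 43)*(s - 4) = (-43 + s)*(-4 + s))
(o(Z(1)) + P(-36)) - 1680 = ((172 + (√2*√1)² - 47*√2*√1) + 75) - 1680 = ((172 + (√2*1)² - 47*√2) + 75) - 1680 = ((172 + (√2)² - 47*√2) + 75) - 1680 = ((172 + 2 - 47*√2) + 75) - 1680 = ((174 - 47*√2) + 75) - 1680 = (249 - 47*√2) - 1680 = -1431 - 47*√2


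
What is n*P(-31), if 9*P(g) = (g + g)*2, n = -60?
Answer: 2480/3 ≈ 826.67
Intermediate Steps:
P(g) = 4*g/9 (P(g) = ((g + g)*2)/9 = ((2*g)*2)/9 = (4*g)/9 = 4*g/9)
n*P(-31) = -80*(-31)/3 = -60*(-124/9) = 2480/3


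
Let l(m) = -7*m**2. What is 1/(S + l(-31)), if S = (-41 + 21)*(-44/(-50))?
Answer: -5/33723 ≈ -0.00014827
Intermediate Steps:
S = -88/5 (S = -(-880)*(-1)/50 = -20*22/25 = -88/5 ≈ -17.600)
1/(S + l(-31)) = 1/(-88/5 - 7*(-31)**2) = 1/(-88/5 - 7*961) = 1/(-88/5 - 6727) = 1/(-33723/5) = -5/33723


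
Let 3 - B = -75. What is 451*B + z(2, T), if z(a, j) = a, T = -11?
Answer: 35180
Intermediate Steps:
B = 78 (B = 3 - 1*(-75) = 3 + 75 = 78)
451*B + z(2, T) = 451*78 + 2 = 35178 + 2 = 35180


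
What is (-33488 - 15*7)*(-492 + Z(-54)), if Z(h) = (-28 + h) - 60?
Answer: 21297962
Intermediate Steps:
Z(h) = -88 + h
(-33488 - 15*7)*(-492 + Z(-54)) = (-33488 - 15*7)*(-492 + (-88 - 54)) = (-33488 - 105)*(-492 - 142) = -33593*(-634) = 21297962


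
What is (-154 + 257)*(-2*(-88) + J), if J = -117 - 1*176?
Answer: -12051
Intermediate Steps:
J = -293 (J = -117 - 176 = -293)
(-154 + 257)*(-2*(-88) + J) = (-154 + 257)*(-2*(-88) - 293) = 103*(176 - 293) = 103*(-117) = -12051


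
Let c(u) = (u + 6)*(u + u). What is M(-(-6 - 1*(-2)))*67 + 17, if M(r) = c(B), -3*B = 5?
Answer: -8557/9 ≈ -950.78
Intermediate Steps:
B = -5/3 (B = -1/3*5 = -5/3 ≈ -1.6667)
c(u) = 2*u*(6 + u) (c(u) = (6 + u)*(2*u) = 2*u*(6 + u))
M(r) = -130/9 (M(r) = 2*(-5/3)*(6 - 5/3) = 2*(-5/3)*(13/3) = -130/9)
M(-(-6 - 1*(-2)))*67 + 17 = -130/9*67 + 17 = -8710/9 + 17 = -8557/9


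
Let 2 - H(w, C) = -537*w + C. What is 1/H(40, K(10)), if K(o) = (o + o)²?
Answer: 1/21082 ≈ 4.7434e-5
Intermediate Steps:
K(o) = 4*o² (K(o) = (2*o)² = 4*o²)
H(w, C) = 2 - C + 537*w (H(w, C) = 2 - (-537*w + C) = 2 - (C - 537*w) = 2 + (-C + 537*w) = 2 - C + 537*w)
1/H(40, K(10)) = 1/(2 - 4*10² + 537*40) = 1/(2 - 4*100 + 21480) = 1/(2 - 1*400 + 21480) = 1/(2 - 400 + 21480) = 1/21082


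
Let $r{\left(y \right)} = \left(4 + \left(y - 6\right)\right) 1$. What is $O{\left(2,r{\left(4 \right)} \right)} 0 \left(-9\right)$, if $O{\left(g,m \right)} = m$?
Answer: $0$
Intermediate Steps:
$r{\left(y \right)} = -2 + y$ ($r{\left(y \right)} = \left(4 + \left(y - 6\right)\right) 1 = \left(4 + \left(-6 + y\right)\right) 1 = \left(-2 + y\right) 1 = -2 + y$)
$O{\left(2,r{\left(4 \right)} \right)} 0 \left(-9\right) = \left(-2 + 4\right) 0 \left(-9\right) = 2 \cdot 0 \left(-9\right) = 0 \left(-9\right) = 0$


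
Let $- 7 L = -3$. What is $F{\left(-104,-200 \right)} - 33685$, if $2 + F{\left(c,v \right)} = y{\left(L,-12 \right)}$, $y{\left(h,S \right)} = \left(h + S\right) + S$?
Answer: $- \frac{235974}{7} \approx -33711.0$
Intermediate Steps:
$L = \frac{3}{7}$ ($L = \left(- \frac{1}{7}\right) \left(-3\right) = \frac{3}{7} \approx 0.42857$)
$y{\left(h,S \right)} = h + 2 S$ ($y{\left(h,S \right)} = \left(S + h\right) + S = h + 2 S$)
$F{\left(c,v \right)} = - \frac{179}{7}$ ($F{\left(c,v \right)} = -2 + \left(\frac{3}{7} + 2 \left(-12\right)\right) = -2 + \left(\frac{3}{7} - 24\right) = -2 - \frac{165}{7} = - \frac{179}{7}$)
$F{\left(-104,-200 \right)} - 33685 = - \frac{179}{7} - 33685 = - \frac{235974}{7}$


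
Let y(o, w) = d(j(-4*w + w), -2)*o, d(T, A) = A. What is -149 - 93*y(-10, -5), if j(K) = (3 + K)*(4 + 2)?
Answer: -2009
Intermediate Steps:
j(K) = 18 + 6*K (j(K) = (3 + K)*6 = 18 + 6*K)
y(o, w) = -2*o
-149 - 93*y(-10, -5) = -149 - (-186)*(-10) = -149 - 93*20 = -149 - 1860 = -2009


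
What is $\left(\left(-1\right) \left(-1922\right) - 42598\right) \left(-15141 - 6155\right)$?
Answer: $866236096$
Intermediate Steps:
$\left(\left(-1\right) \left(-1922\right) - 42598\right) \left(-15141 - 6155\right) = \left(1922 - 42598\right) \left(-21296\right) = \left(-40676\right) \left(-21296\right) = 866236096$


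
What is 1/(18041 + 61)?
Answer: 1/18102 ≈ 5.5243e-5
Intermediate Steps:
1/(18041 + 61) = 1/18102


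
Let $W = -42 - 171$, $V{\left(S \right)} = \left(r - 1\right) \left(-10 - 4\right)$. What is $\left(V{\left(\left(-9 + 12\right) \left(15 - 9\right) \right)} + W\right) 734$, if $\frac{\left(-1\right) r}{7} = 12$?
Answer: $717118$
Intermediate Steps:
$r = -84$ ($r = \left(-7\right) 12 = -84$)
$V{\left(S \right)} = 1190$ ($V{\left(S \right)} = \left(-84 - 1\right) \left(-10 - 4\right) = \left(-85\right) \left(-14\right) = 1190$)
$W = -213$
$\left(V{\left(\left(-9 + 12\right) \left(15 - 9\right) \right)} + W\right) 734 = \left(1190 - 213\right) 734 = 977 \cdot 734 = 717118$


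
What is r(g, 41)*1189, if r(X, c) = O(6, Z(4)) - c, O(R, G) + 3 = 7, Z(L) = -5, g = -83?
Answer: -43993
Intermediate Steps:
O(R, G) = 4 (O(R, G) = -3 + 7 = 4)
r(X, c) = 4 - c
r(g, 41)*1189 = (4 - 1*41)*1189 = (4 - 41)*1189 = -37*1189 = -43993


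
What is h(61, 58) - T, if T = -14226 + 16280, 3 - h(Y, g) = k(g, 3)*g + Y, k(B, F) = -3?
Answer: -1938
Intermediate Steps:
h(Y, g) = 3 - Y + 3*g (h(Y, g) = 3 - (-3*g + Y) = 3 - (Y - 3*g) = 3 + (-Y + 3*g) = 3 - Y + 3*g)
T = 2054
h(61, 58) - T = (3 - 1*61 + 3*58) - 1*2054 = (3 - 61 + 174) - 2054 = 116 - 2054 = -1938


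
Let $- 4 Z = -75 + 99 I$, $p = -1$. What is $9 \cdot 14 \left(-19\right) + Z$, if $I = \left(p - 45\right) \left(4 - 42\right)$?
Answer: $- \frac{182553}{4} \approx -45638.0$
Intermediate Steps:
$I = 1748$ ($I = \left(-1 - 45\right) \left(4 - 42\right) = \left(-46\right) \left(-38\right) = 1748$)
$Z = - \frac{172977}{4}$ ($Z = - \frac{-75 + 99 \cdot 1748}{4} = - \frac{-75 + 173052}{4} = \left(- \frac{1}{4}\right) 172977 = - \frac{172977}{4} \approx -43244.0$)
$9 \cdot 14 \left(-19\right) + Z = 9 \cdot 14 \left(-19\right) - \frac{172977}{4} = 126 \left(-19\right) - \frac{172977}{4} = -2394 - \frac{172977}{4} = - \frac{182553}{4}$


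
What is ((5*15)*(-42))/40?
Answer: -315/4 ≈ -78.750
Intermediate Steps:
((5*15)*(-42))/40 = (75*(-42))*(1/40) = -3150*1/40 = -315/4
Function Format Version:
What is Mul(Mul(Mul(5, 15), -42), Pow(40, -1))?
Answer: Rational(-315, 4) ≈ -78.750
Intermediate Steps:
Mul(Mul(Mul(5, 15), -42), Pow(40, -1)) = Mul(Mul(75, -42), Rational(1, 40)) = Mul(-3150, Rational(1, 40)) = Rational(-315, 4)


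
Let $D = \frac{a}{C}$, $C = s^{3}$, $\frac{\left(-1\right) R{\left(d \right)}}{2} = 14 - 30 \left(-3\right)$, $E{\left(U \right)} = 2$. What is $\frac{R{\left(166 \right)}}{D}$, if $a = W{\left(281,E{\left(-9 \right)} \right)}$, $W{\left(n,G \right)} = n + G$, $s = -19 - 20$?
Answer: $\frac{12338352}{283} \approx 43598.0$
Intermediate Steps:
$s = -39$ ($s = -19 - 20 = -39$)
$R{\left(d \right)} = -208$ ($R{\left(d \right)} = - 2 \left(14 - 30 \left(-3\right)\right) = - 2 \left(14 - -90\right) = - 2 \left(14 + 90\right) = \left(-2\right) 104 = -208$)
$W{\left(n,G \right)} = G + n$
$a = 283$ ($a = 2 + 281 = 283$)
$C = -59319$ ($C = \left(-39\right)^{3} = -59319$)
$D = - \frac{283}{59319}$ ($D = \frac{283}{-59319} = 283 \left(- \frac{1}{59319}\right) = - \frac{283}{59319} \approx -0.0047708$)
$\frac{R{\left(166 \right)}}{D} = - \frac{208}{- \frac{283}{59319}} = \left(-208\right) \left(- \frac{59319}{283}\right) = \frac{12338352}{283}$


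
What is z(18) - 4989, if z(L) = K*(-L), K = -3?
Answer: -4935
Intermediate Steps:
z(L) = 3*L (z(L) = -(-3)*L = 3*L)
z(18) - 4989 = 3*18 - 4989 = 54 - 4989 = -4935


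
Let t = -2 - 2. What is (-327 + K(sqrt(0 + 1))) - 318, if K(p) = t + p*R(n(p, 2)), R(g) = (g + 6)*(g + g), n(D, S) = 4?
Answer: -569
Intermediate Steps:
t = -4
R(g) = 2*g*(6 + g) (R(g) = (6 + g)*(2*g) = 2*g*(6 + g))
K(p) = -4 + 80*p (K(p) = -4 + p*(2*4*(6 + 4)) = -4 + p*(2*4*10) = -4 + p*80 = -4 + 80*p)
(-327 + K(sqrt(0 + 1))) - 318 = (-327 + (-4 + 80*sqrt(0 + 1))) - 318 = (-327 + (-4 + 80*sqrt(1))) - 318 = (-327 + (-4 + 80*1)) - 318 = (-327 + (-4 + 80)) - 318 = (-327 + 76) - 318 = -251 - 318 = -569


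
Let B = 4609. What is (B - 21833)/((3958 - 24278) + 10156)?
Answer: 4306/2541 ≈ 1.6946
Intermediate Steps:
(B - 21833)/((3958 - 24278) + 10156) = (4609 - 21833)/((3958 - 24278) + 10156) = -17224/(-20320 + 10156) = -17224/(-10164) = -17224*(-1/10164) = 4306/2541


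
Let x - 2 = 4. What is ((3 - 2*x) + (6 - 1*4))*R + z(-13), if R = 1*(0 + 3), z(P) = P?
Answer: -34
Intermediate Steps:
x = 6 (x = 2 + 4 = 6)
R = 3 (R = 1*3 = 3)
((3 - 2*x) + (6 - 1*4))*R + z(-13) = ((3 - 2*6) + (6 - 1*4))*3 - 13 = ((3 - 12) + (6 - 4))*3 - 13 = (-9 + 2)*3 - 13 = -7*3 - 13 = -21 - 13 = -34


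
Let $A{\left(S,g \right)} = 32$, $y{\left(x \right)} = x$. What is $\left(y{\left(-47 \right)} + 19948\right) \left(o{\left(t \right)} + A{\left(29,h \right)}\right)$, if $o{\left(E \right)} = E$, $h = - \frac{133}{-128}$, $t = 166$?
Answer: $3940398$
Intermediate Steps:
$h = \frac{133}{128}$ ($h = \left(-133\right) \left(- \frac{1}{128}\right) = \frac{133}{128} \approx 1.0391$)
$\left(y{\left(-47 \right)} + 19948\right) \left(o{\left(t \right)} + A{\left(29,h \right)}\right) = \left(-47 + 19948\right) \left(166 + 32\right) = 19901 \cdot 198 = 3940398$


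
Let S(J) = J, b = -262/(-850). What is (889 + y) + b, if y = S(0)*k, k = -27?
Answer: 377956/425 ≈ 889.31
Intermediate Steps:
b = 131/425 (b = -262*(-1/850) = 131/425 ≈ 0.30824)
y = 0 (y = 0*(-27) = 0)
(889 + y) + b = (889 + 0) + 131/425 = 889 + 131/425 = 377956/425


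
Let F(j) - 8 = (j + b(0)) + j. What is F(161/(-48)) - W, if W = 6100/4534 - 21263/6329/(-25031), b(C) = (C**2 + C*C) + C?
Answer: -464222041981/8619380595192 ≈ -0.053858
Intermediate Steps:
b(C) = C + 2*C**2 (b(C) = (C**2 + C**2) + C = 2*C**2 + C = C + 2*C**2)
W = 483232860171/359140858133 (W = 6100*(1/4534) - 21263*1/6329*(-1/25031) = 3050/2267 - 21263/6329*(-1/25031) = 3050/2267 + 21263/158421199 = 483232860171/359140858133 ≈ 1.3455)
F(j) = 8 + 2*j (F(j) = 8 + ((j + 0*(1 + 2*0)) + j) = 8 + ((j + 0*(1 + 0)) + j) = 8 + ((j + 0*1) + j) = 8 + ((j + 0) + j) = 8 + (j + j) = 8 + 2*j)
F(161/(-48)) - W = (8 + 2*(161/(-48))) - 1*483232860171/359140858133 = (8 + 2*(161*(-1/48))) - 483232860171/359140858133 = (8 + 2*(-161/48)) - 483232860171/359140858133 = (8 - 161/24) - 483232860171/359140858133 = 31/24 - 483232860171/359140858133 = -464222041981/8619380595192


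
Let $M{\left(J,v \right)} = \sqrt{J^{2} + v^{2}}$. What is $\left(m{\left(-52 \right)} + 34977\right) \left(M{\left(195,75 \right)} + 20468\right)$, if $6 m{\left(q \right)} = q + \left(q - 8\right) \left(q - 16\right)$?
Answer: $\frac{2188950260}{3} + 534725 \sqrt{194} \approx 7.371 \cdot 10^{8}$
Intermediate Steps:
$m{\left(q \right)} = \frac{q}{6} + \frac{\left(-16 + q\right) \left(-8 + q\right)}{6}$ ($m{\left(q \right)} = \frac{q + \left(q - 8\right) \left(q - 16\right)}{6} = \frac{q + \left(q - 8\right) \left(-16 + q\right)}{6} = \frac{q + \left(-8 + q\right) \left(-16 + q\right)}{6} = \frac{q + \left(-16 + q\right) \left(-8 + q\right)}{6} = \frac{q}{6} + \frac{\left(-16 + q\right) \left(-8 + q\right)}{6}$)
$\left(m{\left(-52 \right)} + 34977\right) \left(M{\left(195,75 \right)} + 20468\right) = \left(\left(\frac{64}{3} - - \frac{598}{3} + \frac{\left(-52\right)^{2}}{6}\right) + 34977\right) \left(\sqrt{195^{2} + 75^{2}} + 20468\right) = \left(\left(\frac{64}{3} + \frac{598}{3} + \frac{1}{6} \cdot 2704\right) + 34977\right) \left(\sqrt{38025 + 5625} + 20468\right) = \left(\left(\frac{64}{3} + \frac{598}{3} + \frac{1352}{3}\right) + 34977\right) \left(\sqrt{43650} + 20468\right) = \left(\frac{2014}{3} + 34977\right) \left(15 \sqrt{194} + 20468\right) = \frac{106945 \left(20468 + 15 \sqrt{194}\right)}{3} = \frac{2188950260}{3} + 534725 \sqrt{194}$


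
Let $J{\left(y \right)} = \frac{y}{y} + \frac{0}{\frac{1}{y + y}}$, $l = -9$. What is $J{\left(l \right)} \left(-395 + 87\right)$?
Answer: $-308$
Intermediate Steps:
$J{\left(y \right)} = 1$ ($J{\left(y \right)} = 1 + \frac{0}{\frac{1}{2 y}} = 1 + \frac{0}{\frac{1}{2} \frac{1}{y}} = 1 + 0 \cdot 2 y = 1 + 0 = 1$)
$J{\left(l \right)} \left(-395 + 87\right) = 1 \left(-395 + 87\right) = 1 \left(-308\right) = -308$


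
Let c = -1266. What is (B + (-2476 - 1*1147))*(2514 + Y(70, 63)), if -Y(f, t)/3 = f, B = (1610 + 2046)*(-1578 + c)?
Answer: -23964565248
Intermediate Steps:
B = -10397664 (B = (1610 + 2046)*(-1578 - 1266) = 3656*(-2844) = -10397664)
Y(f, t) = -3*f
(B + (-2476 - 1*1147))*(2514 + Y(70, 63)) = (-10397664 + (-2476 - 1*1147))*(2514 - 3*70) = (-10397664 + (-2476 - 1147))*(2514 - 210) = (-10397664 - 3623)*2304 = -10401287*2304 = -23964565248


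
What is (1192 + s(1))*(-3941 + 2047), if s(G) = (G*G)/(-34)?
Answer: -38379069/17 ≈ -2.2576e+6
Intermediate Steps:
s(G) = -G²/34 (s(G) = G²*(-1/34) = -G²/34)
(1192 + s(1))*(-3941 + 2047) = (1192 - 1/34*1²)*(-3941 + 2047) = (1192 - 1/34*1)*(-1894) = (1192 - 1/34)*(-1894) = (40527/34)*(-1894) = -38379069/17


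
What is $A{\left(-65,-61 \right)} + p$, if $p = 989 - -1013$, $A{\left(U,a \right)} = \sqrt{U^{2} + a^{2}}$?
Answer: $2002 + \sqrt{7946} \approx 2091.1$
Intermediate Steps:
$p = 2002$ ($p = 989 + 1013 = 2002$)
$A{\left(-65,-61 \right)} + p = \sqrt{\left(-65\right)^{2} + \left(-61\right)^{2}} + 2002 = \sqrt{4225 + 3721} + 2002 = \sqrt{7946} + 2002 = 2002 + \sqrt{7946}$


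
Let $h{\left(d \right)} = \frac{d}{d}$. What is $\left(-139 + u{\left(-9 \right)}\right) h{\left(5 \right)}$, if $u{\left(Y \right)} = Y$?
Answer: $-148$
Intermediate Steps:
$h{\left(d \right)} = 1$
$\left(-139 + u{\left(-9 \right)}\right) h{\left(5 \right)} = \left(-139 - 9\right) 1 = \left(-148\right) 1 = -148$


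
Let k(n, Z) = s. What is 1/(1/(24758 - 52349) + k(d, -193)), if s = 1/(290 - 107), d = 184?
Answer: 1683051/9136 ≈ 184.22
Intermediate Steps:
s = 1/183 ≈ 0.0054645
k(n, Z) = 1/183
1/(1/(24758 - 52349) + k(d, -193)) = 1/(1/(24758 - 52349) + 1/183) = 1/(1/(-27591) + 1/183) = 1/(-1/27591 + 1/183) = 1/(9136/1683051) = 1683051/9136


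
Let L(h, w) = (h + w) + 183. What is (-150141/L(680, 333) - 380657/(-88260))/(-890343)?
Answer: 1599522361/11747960140410 ≈ 0.00013615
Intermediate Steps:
L(h, w) = 183 + h + w
(-150141/L(680, 333) - 380657/(-88260))/(-890343) = (-150141/(183 + 680 + 333) - 380657/(-88260))/(-890343) = (-150141/1196 - 380657*(-1/88260))*(-1/890343) = (-150141*1/1196 + 380657/88260)*(-1/890343) = (-150141/1196 + 380657/88260)*(-1/890343) = -1599522361/13194870*(-1/890343) = 1599522361/11747960140410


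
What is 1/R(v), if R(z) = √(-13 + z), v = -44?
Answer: -I*√57/57 ≈ -0.13245*I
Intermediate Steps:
1/R(v) = 1/(√(-13 - 44)) = 1/(√(-57)) = 1/(I*√57) = -I*√57/57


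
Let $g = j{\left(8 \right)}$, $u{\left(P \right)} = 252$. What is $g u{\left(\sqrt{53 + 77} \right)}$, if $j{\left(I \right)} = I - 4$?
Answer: $1008$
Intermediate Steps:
$j{\left(I \right)} = -4 + I$
$g = 4$ ($g = -4 + 8 = 4$)
$g u{\left(\sqrt{53 + 77} \right)} = 4 \cdot 252 = 1008$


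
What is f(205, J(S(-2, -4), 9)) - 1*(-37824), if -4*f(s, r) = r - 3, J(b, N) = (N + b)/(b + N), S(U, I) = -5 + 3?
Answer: 75649/2 ≈ 37825.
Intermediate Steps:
S(U, I) = -2
J(b, N) = 1 (J(b, N) = (N + b)/(N + b) = 1)
f(s, r) = ¾ - r/4 (f(s, r) = -(r - 3)/4 = -(-3 + r)/4 = ¾ - r/4)
f(205, J(S(-2, -4), 9)) - 1*(-37824) = (¾ - ¼*1) - 1*(-37824) = (¾ - ¼) + 37824 = ½ + 37824 = 75649/2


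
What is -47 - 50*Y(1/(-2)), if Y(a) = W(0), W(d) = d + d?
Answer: -47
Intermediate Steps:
W(d) = 2*d
Y(a) = 0 (Y(a) = 2*0 = 0)
-47 - 50*Y(1/(-2)) = -47 - 50*0 = -47 + 0 = -47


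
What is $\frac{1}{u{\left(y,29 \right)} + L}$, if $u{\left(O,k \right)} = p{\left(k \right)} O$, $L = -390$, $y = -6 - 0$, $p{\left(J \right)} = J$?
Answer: $- \frac{1}{564} \approx -0.0017731$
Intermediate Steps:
$y = -6$ ($y = -6 + 0 = -6$)
$u{\left(O,k \right)} = O k$ ($u{\left(O,k \right)} = k O = O k$)
$\frac{1}{u{\left(y,29 \right)} + L} = \frac{1}{\left(-6\right) 29 - 390} = \frac{1}{-174 - 390} = \frac{1}{-564} = - \frac{1}{564}$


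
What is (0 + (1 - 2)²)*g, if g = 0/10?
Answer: 0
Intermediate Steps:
g = 0 (g = 0*(⅒) = 0)
(0 + (1 - 2)²)*g = (0 + (1 - 2)²)*0 = (0 + (-1)²)*0 = (0 + 1)*0 = 1*0 = 0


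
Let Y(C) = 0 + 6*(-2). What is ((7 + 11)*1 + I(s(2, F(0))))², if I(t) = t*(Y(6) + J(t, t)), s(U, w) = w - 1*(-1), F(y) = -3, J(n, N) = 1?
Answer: 1600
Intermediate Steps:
Y(C) = -12 (Y(C) = 0 - 12 = -12)
s(U, w) = 1 + w (s(U, w) = w + 1 = 1 + w)
I(t) = -11*t (I(t) = t*(-12 + 1) = t*(-11) = -11*t)
((7 + 11)*1 + I(s(2, F(0))))² = ((7 + 11)*1 - 11*(1 - 3))² = (18*1 - 11*(-2))² = (18 + 22)² = 40² = 1600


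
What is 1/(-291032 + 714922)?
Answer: 1/423890 ≈ 2.3591e-6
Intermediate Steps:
1/(-291032 + 714922) = 1/423890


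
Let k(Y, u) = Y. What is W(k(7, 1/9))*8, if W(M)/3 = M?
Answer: 168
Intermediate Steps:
W(M) = 3*M
W(k(7, 1/9))*8 = (3*7)*8 = 21*8 = 168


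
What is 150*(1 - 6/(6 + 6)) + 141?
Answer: 216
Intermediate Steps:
150*(1 - 6/(6 + 6)) + 141 = 150*(1 - 6/12) + 141 = 150*(1 + (1/12)*(-6)) + 141 = 150*(1 - 1/2) + 141 = 150*(1/2) + 141 = 75 + 141 = 216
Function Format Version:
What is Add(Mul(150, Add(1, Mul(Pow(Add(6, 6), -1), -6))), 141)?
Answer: 216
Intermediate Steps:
Add(Mul(150, Add(1, Mul(Pow(Add(6, 6), -1), -6))), 141) = Add(Mul(150, Add(1, Mul(Pow(12, -1), -6))), 141) = Add(Mul(150, Add(1, Mul(Rational(1, 12), -6))), 141) = Add(Mul(150, Add(1, Rational(-1, 2))), 141) = Add(Mul(150, Rational(1, 2)), 141) = Add(75, 141) = 216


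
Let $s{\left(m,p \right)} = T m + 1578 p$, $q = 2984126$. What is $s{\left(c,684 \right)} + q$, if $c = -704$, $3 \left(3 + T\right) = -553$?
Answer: $\frac{12586082}{3} \approx 4.1954 \cdot 10^{6}$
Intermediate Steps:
$T = - \frac{562}{3}$ ($T = -3 + \frac{1}{3} \left(-553\right) = -3 - \frac{553}{3} = - \frac{562}{3} \approx -187.33$)
$s{\left(m,p \right)} = 1578 p - \frac{562 m}{3}$ ($s{\left(m,p \right)} = - \frac{562 m}{3} + 1578 p = 1578 p - \frac{562 m}{3}$)
$s{\left(c,684 \right)} + q = \left(1578 \cdot 684 - - \frac{395648}{3}\right) + 2984126 = \left(1079352 + \frac{395648}{3}\right) + 2984126 = \frac{3633704}{3} + 2984126 = \frac{12586082}{3}$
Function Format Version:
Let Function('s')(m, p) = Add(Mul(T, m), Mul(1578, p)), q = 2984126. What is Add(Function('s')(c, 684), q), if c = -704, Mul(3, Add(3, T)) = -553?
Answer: Rational(12586082, 3) ≈ 4.1954e+6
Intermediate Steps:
T = Rational(-562, 3) (T = Add(-3, Mul(Rational(1, 3), -553)) = Add(-3, Rational(-553, 3)) = Rational(-562, 3) ≈ -187.33)
Function('s')(m, p) = Add(Mul(1578, p), Mul(Rational(-562, 3), m)) (Function('s')(m, p) = Add(Mul(Rational(-562, 3), m), Mul(1578, p)) = Add(Mul(1578, p), Mul(Rational(-562, 3), m)))
Add(Function('s')(c, 684), q) = Add(Add(Mul(1578, 684), Mul(Rational(-562, 3), -704)), 2984126) = Add(Add(1079352, Rational(395648, 3)), 2984126) = Add(Rational(3633704, 3), 2984126) = Rational(12586082, 3)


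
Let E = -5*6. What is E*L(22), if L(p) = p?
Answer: -660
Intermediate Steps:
E = -30
E*L(22) = -30*22 = -660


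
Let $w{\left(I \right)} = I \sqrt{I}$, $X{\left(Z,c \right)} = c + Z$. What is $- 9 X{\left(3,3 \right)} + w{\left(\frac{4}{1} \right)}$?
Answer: $-46$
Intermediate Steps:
$X{\left(Z,c \right)} = Z + c$
$w{\left(I \right)} = I^{\frac{3}{2}}$
$- 9 X{\left(3,3 \right)} + w{\left(\frac{4}{1} \right)} = - 9 \left(3 + 3\right) + \left(\frac{4}{1}\right)^{\frac{3}{2}} = \left(-9\right) 6 + \left(4 \cdot 1\right)^{\frac{3}{2}} = -54 + 4^{\frac{3}{2}} = -54 + 8 = -46$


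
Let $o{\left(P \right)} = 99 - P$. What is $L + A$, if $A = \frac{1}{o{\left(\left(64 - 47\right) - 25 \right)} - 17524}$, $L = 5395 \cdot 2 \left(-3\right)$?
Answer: $- \frac{563788291}{17417} \approx -32370.0$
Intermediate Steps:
$L = -32370$ ($L = 5395 \left(-6\right) = -32370$)
$A = - \frac{1}{17417}$ ($A = \frac{1}{\left(99 - \left(\left(64 - 47\right) - 25\right)\right) - 17524} = \frac{1}{\left(99 - \left(17 - 25\right)\right) - 17524} = \frac{1}{\left(99 - -8\right) - 17524} = \frac{1}{\left(99 + 8\right) - 17524} = \frac{1}{107 - 17524} = \frac{1}{-17417} = - \frac{1}{17417} \approx -5.7415 \cdot 10^{-5}$)
$L + A = -32370 - \frac{1}{17417} = - \frac{563788291}{17417}$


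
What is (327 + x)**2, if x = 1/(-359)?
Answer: 13780881664/128881 ≈ 1.0693e+5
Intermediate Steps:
x = -1/359 ≈ -0.0027855
(327 + x)**2 = (327 - 1/359)**2 = (117392/359)**2 = 13780881664/128881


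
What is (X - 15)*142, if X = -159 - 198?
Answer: -52824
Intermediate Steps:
X = -357
(X - 15)*142 = (-357 - 15)*142 = -372*142 = -52824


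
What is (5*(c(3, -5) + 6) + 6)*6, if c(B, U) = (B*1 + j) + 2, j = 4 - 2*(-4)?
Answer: 726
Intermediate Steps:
j = 12 (j = 4 + 8 = 12)
c(B, U) = 14 + B (c(B, U) = (B*1 + 12) + 2 = (B + 12) + 2 = (12 + B) + 2 = 14 + B)
(5*(c(3, -5) + 6) + 6)*6 = (5*((14 + 3) + 6) + 6)*6 = (5*(17 + 6) + 6)*6 = (5*23 + 6)*6 = (115 + 6)*6 = 121*6 = 726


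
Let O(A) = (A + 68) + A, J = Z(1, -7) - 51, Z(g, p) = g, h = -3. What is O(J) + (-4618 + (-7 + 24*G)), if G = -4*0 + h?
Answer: -4729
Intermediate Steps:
J = -50 (J = 1 - 51 = -50)
O(A) = 68 + 2*A (O(A) = (68 + A) + A = 68 + 2*A)
G = -3 (G = -4*0 - 3 = 0 - 3 = -3)
O(J) + (-4618 + (-7 + 24*G)) = (68 + 2*(-50)) + (-4618 + (-7 + 24*(-3))) = (68 - 100) + (-4618 + (-7 - 72)) = -32 + (-4618 - 79) = -32 - 4697 = -4729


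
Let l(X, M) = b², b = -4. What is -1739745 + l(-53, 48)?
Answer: -1739729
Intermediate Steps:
l(X, M) = 16 (l(X, M) = (-4)² = 16)
-1739745 + l(-53, 48) = -1739745 + 16 = -1739729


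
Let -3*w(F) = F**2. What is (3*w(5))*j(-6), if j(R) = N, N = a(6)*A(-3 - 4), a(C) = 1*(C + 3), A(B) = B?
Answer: 1575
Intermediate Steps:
a(C) = 3 + C (a(C) = 1*(3 + C) = 3 + C)
w(F) = -F**2/3
N = -63 (N = (3 + 6)*(-3 - 4) = 9*(-7) = -63)
j(R) = -63
(3*w(5))*j(-6) = (3*(-1/3*5**2))*(-63) = (3*(-1/3*25))*(-63) = (3*(-25/3))*(-63) = -25*(-63) = 1575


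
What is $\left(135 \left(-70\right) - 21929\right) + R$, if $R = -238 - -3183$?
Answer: $-28434$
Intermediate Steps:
$R = 2945$ ($R = -238 + 3183 = 2945$)
$\left(135 \left(-70\right) - 21929\right) + R = \left(135 \left(-70\right) - 21929\right) + 2945 = \left(-9450 - 21929\right) + 2945 = -31379 + 2945 = -28434$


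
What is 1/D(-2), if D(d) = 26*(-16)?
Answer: -1/416 ≈ -0.0024038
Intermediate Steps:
D(d) = -416
1/D(-2) = 1/(-416) = -1/416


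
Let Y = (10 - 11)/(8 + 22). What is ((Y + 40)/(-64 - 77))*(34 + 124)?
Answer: -94721/2115 ≈ -44.785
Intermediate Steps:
Y = -1/30 ≈ -0.033333
((Y + 40)/(-64 - 77))*(34 + 124) = ((-1/30 + 40)/(-64 - 77))*(34 + 124) = ((1199/30)/(-141))*158 = ((1199/30)*(-1/141))*158 = -1199/4230*158 = -94721/2115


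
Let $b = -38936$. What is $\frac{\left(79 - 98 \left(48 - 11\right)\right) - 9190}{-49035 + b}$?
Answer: $\frac{12737}{87971} \approx 0.14479$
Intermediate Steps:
$\frac{\left(79 - 98 \left(48 - 11\right)\right) - 9190}{-49035 + b} = \frac{\left(79 - 98 \left(48 - 11\right)\right) - 9190}{-49035 - 38936} = \frac{\left(79 - 3626\right) - 9190}{-87971} = \left(\left(79 - 3626\right) - 9190\right) \left(- \frac{1}{87971}\right) = \left(-3547 - 9190\right) \left(- \frac{1}{87971}\right) = \left(-12737\right) \left(- \frac{1}{87971}\right) = \frac{12737}{87971}$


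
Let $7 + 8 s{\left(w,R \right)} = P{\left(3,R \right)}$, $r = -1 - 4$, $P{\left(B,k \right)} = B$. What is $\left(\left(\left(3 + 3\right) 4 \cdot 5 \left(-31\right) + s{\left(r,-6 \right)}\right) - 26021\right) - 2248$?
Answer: $- \frac{63979}{2} \approx -31990.0$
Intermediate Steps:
$r = -5$ ($r = -1 - 4 = -5$)
$s{\left(w,R \right)} = - \frac{1}{2}$ ($s{\left(w,R \right)} = - \frac{7}{8} + \frac{1}{8} \cdot 3 = - \frac{7}{8} + \frac{3}{8} = - \frac{1}{2}$)
$\left(\left(\left(3 + 3\right) 4 \cdot 5 \left(-31\right) + s{\left(r,-6 \right)}\right) - 26021\right) - 2248 = \left(\left(\left(3 + 3\right) 4 \cdot 5 \left(-31\right) - \frac{1}{2}\right) - 26021\right) - 2248 = \left(\left(6 \cdot 20 \left(-31\right) - \frac{1}{2}\right) - 26021\right) - 2248 = \left(\left(120 \left(-31\right) - \frac{1}{2}\right) - 26021\right) - 2248 = \left(\left(-3720 - \frac{1}{2}\right) - 26021\right) - 2248 = \left(- \frac{7441}{2} - 26021\right) - 2248 = - \frac{59483}{2} - 2248 = - \frac{63979}{2}$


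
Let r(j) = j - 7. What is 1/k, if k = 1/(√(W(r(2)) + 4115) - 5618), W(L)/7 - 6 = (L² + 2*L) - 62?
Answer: -5618 + 2*√957 ≈ -5556.1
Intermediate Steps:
r(j) = -7 + j
W(L) = -392 + 7*L² + 14*L (W(L) = 42 + 7*((L² + 2*L) - 62) = 42 + 7*(-62 + L² + 2*L) = 42 + (-434 + 7*L² + 14*L) = -392 + 7*L² + 14*L)
k = 1/(-5618 + 2*√957) (k = 1/(√((-392 + 7*(-7 + 2)² + 14*(-7 + 2)) + 4115) - 5618) = 1/(√((-392 + 7*(-5)² + 14*(-5)) + 4115) - 5618) = 1/(√((-392 + 7*25 - 70) + 4115) - 5618) = 1/(√((-392 + 175 - 70) + 4115) - 5618) = 1/(√(-287 + 4115) - 5618) = 1/(√3828 - 5618) = 1/(2*√957 - 5618) = 1/(-5618 + 2*√957) ≈ -0.00017998)
1/k = 1/(-2809/15779048 - √957/15779048)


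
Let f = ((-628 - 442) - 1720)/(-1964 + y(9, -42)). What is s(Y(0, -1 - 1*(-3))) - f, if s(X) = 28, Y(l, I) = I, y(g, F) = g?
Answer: 10390/391 ≈ 26.573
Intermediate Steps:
f = 558/391 (f = ((-628 - 442) - 1720)/(-1964 + 9) = (-1070 - 1720)/(-1955) = -2790*(-1/1955) = 558/391 ≈ 1.4271)
s(Y(0, -1 - 1*(-3))) - f = 28 - 1*558/391 = 28 - 558/391 = 10390/391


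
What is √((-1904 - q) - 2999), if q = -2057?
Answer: I*√2846 ≈ 53.348*I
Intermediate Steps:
√((-1904 - q) - 2999) = √((-1904 - 1*(-2057)) - 2999) = √((-1904 + 2057) - 2999) = √(153 - 2999) = √(-2846) = I*√2846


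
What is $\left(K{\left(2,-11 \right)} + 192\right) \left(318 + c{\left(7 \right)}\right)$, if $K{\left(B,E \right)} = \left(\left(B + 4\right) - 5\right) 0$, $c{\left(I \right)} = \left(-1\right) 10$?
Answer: $59136$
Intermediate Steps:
$c{\left(I \right)} = -10$
$K{\left(B,E \right)} = 0$ ($K{\left(B,E \right)} = \left(\left(4 + B\right) - 5\right) 0 = \left(-1 + B\right) 0 = 0$)
$\left(K{\left(2,-11 \right)} + 192\right) \left(318 + c{\left(7 \right)}\right) = \left(0 + 192\right) \left(318 - 10\right) = 192 \cdot 308 = 59136$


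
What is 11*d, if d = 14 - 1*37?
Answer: -253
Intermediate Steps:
d = -23 (d = 14 - 37 = -23)
11*d = 11*(-23) = -253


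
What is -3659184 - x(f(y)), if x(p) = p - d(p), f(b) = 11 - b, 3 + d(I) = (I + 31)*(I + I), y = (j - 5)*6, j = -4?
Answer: -3646772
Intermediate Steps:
y = -54 (y = (-4 - 5)*6 = -9*6 = -54)
d(I) = -3 + 2*I*(31 + I) (d(I) = -3 + (I + 31)*(I + I) = -3 + (31 + I)*(2*I) = -3 + 2*I*(31 + I))
x(p) = 3 - 61*p - 2*p² (x(p) = p - (-3 + 2*p² + 62*p) = p + (3 - 62*p - 2*p²) = 3 - 61*p - 2*p²)
-3659184 - x(f(y)) = -3659184 - (3 - 61*(11 - 1*(-54)) - 2*(11 - 1*(-54))²) = -3659184 - (3 - 61*(11 + 54) - 2*(11 + 54)²) = -3659184 - (3 - 61*65 - 2*65²) = -3659184 - (3 - 3965 - 2*4225) = -3659184 - (3 - 3965 - 8450) = -3659184 - 1*(-12412) = -3659184 + 12412 = -3646772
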